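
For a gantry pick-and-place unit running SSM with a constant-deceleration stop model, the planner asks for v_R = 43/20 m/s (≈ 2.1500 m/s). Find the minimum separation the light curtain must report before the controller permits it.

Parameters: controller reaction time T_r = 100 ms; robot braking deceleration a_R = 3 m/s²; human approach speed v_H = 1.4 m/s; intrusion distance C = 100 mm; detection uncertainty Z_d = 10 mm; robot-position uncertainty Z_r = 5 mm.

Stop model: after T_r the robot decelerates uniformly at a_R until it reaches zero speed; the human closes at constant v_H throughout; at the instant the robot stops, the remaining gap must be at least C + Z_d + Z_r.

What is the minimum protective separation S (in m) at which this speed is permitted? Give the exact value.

S_min = 359/160 m = 2.2437 m

T_s = v_R/a_R = (43/20)/3 = 0.7167 s
reaction-phase robot travel = 2.1500·0.1000 = 0.2150 m
robot under decel: 2.1500²/(2·3.0000) = 0.7704 m
human over T_r+T_s: 1.4000·(0.1000+0.7167) = 1.1433 m
C+Z_d+Z_r = 0.1000+0.0100+0.0050 = 0.1150 m
S_min ≈ 0.2150+0.7704+1.1433+0.1150  ⇒  S_min = 359/160 m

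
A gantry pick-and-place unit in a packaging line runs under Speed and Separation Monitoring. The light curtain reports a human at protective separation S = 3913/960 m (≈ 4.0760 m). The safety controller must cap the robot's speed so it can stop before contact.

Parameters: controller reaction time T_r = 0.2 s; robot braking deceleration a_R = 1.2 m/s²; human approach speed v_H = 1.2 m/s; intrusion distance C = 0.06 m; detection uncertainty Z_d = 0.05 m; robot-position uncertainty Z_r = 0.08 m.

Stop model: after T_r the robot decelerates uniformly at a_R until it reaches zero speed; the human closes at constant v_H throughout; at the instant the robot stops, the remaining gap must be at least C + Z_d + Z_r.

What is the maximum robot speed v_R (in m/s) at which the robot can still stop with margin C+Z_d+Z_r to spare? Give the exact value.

v_R_max = 37/20 m/s = 1.8500 m/s

at the boundary: (5/12)·v² + (6/5)·v + (-17501/4800) = 0
  disc = (6/5)² − 4·(5/12)·(-17501/4800) = 108241/14400 ; √disc = 329/120
  v_R = (−(6/5) + 329/120) / (2·(5/12)) = 37/20 m/s
check:
T_s = v_R/a_R = (37/20)/(6/5) = 1.5417 s
robot in T_r: 1.8500·0.2000 = 0.3700 m
robot under decel: 1.8500²/(2·1.2000) = 1.4260 m
person approaches 1.2000·(0.2000+1.5417) = 2.0900 m
margins: 0.0600+0.0500+0.0800 = 0.1900 m
sum ≈ 0.3700+1.4260+2.0900+0.1900 ≈ 4.0760 m = S ✓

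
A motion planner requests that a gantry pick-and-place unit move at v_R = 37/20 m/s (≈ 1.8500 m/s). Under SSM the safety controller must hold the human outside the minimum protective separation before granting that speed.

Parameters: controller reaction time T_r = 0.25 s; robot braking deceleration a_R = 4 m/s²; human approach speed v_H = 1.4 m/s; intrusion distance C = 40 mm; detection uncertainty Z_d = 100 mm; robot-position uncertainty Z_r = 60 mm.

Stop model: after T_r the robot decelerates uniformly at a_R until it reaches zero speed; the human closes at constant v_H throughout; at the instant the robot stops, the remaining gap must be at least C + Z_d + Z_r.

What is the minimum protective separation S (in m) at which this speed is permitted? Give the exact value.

stop time T_s = (37/20)/4 = 0.4625 s
robot in T_r: 1.8500·0.2500 = 0.4625 m
robot covers 1.8500·0.4625 − ½·4.0000·0.4625² = 0.4278 m while stopping
human over T_r+T_s: 1.4000·(0.2500+0.4625) = 0.9975 m
C+Z_d+Z_r = 0.0400+0.1000+0.0600 = 0.2000 m
S_min ≈ 0.4625+0.4278+0.9975+0.2000  ⇒  S_min = 6681/3200 m

S_min = 6681/3200 m = 2.0878 m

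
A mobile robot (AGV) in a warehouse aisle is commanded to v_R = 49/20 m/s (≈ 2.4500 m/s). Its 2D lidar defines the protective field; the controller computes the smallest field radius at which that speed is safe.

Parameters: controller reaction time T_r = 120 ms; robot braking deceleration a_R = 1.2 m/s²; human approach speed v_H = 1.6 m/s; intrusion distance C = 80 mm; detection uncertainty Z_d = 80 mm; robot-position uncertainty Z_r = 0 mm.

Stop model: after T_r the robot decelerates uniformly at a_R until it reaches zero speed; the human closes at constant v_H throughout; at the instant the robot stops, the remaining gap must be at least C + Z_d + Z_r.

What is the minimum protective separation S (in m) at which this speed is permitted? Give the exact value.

stop time T_s = (49/20)/(6/5) = 2.0417 s
robot covers v_R·T_r = 2.4500·0.1200 = 0.2940 m before braking
robot covers 2.4500·2.0417 − ½·1.2000·2.0417² = 2.5010 m while stopping
human over T_r+T_s: 1.6000·(0.1200+2.0417) = 3.4587 m
margins: 0.0800+0.0800+0.0000 = 0.1600 m
S_min ≈ 0.2940+2.5010+3.4587+0.1600  ⇒  S_min = 153929/24000 m

S_min = 153929/24000 m = 6.4137 m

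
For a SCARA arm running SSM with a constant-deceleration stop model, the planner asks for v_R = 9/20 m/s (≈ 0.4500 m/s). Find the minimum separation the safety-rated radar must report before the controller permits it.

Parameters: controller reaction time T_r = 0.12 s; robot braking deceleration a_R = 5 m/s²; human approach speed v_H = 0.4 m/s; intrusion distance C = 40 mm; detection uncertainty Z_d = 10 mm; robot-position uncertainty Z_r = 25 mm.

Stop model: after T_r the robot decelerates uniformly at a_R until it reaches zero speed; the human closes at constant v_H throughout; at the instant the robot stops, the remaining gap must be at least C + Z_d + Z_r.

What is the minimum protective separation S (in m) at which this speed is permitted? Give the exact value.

braking lasts T_s = (9/20)/5 = 0.0900 s
robot in T_r: 0.4500·0.1200 = 0.0540 m
robot under decel: 0.4500²/(2·5.0000) = 0.0203 m
human closes 0.4000·0.2100 = 0.0840 m
margins: 0.0400+0.0100+0.0250 = 0.0750 m
S_min ≈ 0.0540+0.0203+0.0840+0.0750  ⇒  S_min = 933/4000 m

S_min = 933/4000 m = 0.2333 m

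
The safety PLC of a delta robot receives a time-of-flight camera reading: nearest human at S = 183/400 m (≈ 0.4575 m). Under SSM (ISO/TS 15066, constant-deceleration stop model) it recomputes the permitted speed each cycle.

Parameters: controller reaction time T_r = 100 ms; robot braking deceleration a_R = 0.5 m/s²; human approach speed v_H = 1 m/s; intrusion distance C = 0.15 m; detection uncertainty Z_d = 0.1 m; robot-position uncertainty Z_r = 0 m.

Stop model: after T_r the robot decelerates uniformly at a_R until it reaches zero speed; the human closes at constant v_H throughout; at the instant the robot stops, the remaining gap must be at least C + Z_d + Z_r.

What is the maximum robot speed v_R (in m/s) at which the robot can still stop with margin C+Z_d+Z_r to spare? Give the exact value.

collect terms ⇒ (1)·v_R² + (21/10)·v_R + (-43/400) = 0
  disc = (21/10)² − 4·(1)·(-43/400) = 121/25 ; √disc = 11/5
  v_R = (−(21/10) + 11/5) / (2·(1)) = 1/20 m/s
check:
braking lasts T_s = (1/20)/(1/2) = 0.1000 s
robot in T_r: 0.0500·0.1000 = 0.0050 m
robot covers 0.0500·0.1000 − ½·0.5000·0.1000² = 0.0025 m while stopping
human closes 1.0000·0.2000 = 0.2000 m
margins: 0.1500+0.1000+0.0000 = 0.2500 m
sum ≈ 0.0050+0.0025+0.2000+0.2500 ≈ 0.4575 m = S ✓

v_R_max = 1/20 m/s = 0.0500 m/s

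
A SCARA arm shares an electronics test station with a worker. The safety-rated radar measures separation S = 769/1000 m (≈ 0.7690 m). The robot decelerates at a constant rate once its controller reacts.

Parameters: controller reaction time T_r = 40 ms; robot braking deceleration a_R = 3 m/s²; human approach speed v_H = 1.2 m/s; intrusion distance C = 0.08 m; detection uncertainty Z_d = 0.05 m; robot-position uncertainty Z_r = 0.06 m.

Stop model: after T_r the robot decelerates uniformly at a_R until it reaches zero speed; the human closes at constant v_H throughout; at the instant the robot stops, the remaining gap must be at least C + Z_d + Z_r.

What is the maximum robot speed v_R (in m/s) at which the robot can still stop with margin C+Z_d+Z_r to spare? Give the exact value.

quadratic (1/6)·v² + (11/25)·v + (-531/1000) = 0
  disc = (11/25)² − 4·(1/6)·(-531/1000) = 1369/2500 ; √disc = 37/50
  v_R = (−(11/25) + 37/50) / (2·(1/6)) = 9/10 m/s
check:
braking lasts T_s = (9/10)/3 = 0.3000 s
reaction-phase robot travel = 0.9000·0.0400 = 0.0360 m
robot covers 0.9000·0.3000 − ½·3.0000·0.3000² = 0.1350 m while stopping
person approaches 1.2000·(0.0400+0.3000) = 0.4080 m
C+Z_d+Z_r = 0.0800+0.0500+0.0600 = 0.1900 m
sum ≈ 0.0360+0.1350+0.4080+0.1900 ≈ 0.7690 m = S ✓

v_R_max = 9/10 m/s = 0.9000 m/s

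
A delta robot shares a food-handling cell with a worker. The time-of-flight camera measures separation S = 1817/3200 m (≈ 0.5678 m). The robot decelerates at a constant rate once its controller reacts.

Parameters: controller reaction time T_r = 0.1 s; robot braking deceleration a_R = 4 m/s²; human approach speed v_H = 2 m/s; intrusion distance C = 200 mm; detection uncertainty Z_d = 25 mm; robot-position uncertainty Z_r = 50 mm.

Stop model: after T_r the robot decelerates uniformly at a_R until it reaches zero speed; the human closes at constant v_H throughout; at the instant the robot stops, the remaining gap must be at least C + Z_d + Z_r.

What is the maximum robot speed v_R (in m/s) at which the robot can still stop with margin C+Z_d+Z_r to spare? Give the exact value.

quadratic (1/8)·v² + (3/5)·v + (-297/3200) = 0
  disc = (3/5)² − 4·(1/8)·(-297/3200) = 2601/6400 ; √disc = 51/80
  v_R = (−(3/5) + 51/80) / (2·(1/8)) = 3/20 m/s
check:
braking lasts T_s = (3/20)/4 = 0.0375 s
reaction-phase robot travel = 0.1500·0.1000 = 0.0150 m
robot covers 0.1500·0.0375 − ½·4.0000·0.0375² = 0.0028 m while stopping
human over T_r+T_s: 2.0000·(0.1000+0.0375) = 0.2750 m
margins: 0.2000+0.0250+0.0500 = 0.2750 m
sum ≈ 0.0150+0.0028+0.2750+0.2750 ≈ 0.5678 m = S ✓

v_R_max = 3/20 m/s = 0.1500 m/s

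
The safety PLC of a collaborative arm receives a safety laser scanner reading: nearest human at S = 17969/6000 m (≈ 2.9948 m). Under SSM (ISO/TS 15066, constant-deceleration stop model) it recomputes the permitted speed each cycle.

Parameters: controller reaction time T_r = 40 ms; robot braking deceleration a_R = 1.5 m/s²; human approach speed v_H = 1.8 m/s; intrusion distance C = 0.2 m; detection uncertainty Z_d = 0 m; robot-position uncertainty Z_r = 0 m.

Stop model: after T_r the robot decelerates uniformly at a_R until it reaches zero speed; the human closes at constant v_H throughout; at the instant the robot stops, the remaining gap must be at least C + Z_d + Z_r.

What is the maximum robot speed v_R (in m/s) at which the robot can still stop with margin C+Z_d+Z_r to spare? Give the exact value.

v_R_max = 31/20 m/s = 1.5500 m/s

collect terms ⇒ (1/3)·v_R² + (31/25)·v_R + (-16337/6000) = 0
  disc = (31/25)² − 4·(1/3)·(-16337/6000) = 116281/22500 ; √disc = 341/150
  v_R = (−(31/25) + 341/150) / (2·(1/3)) = 31/20 m/s
check:
stop time T_s = (31/20)/(3/2) = 1.0333 s
robot in T_r: 1.5500·0.0400 = 0.0620 m
robot covers 1.5500·1.0333 − ½·1.5000·1.0333² = 0.8008 m while stopping
human closes 1.8000·1.0733 = 1.9320 m
margins: 0.2000+0.0000+0.0000 = 0.2000 m
sum ≈ 0.0620+0.8008+1.9320+0.2000 ≈ 2.9948 m = S ✓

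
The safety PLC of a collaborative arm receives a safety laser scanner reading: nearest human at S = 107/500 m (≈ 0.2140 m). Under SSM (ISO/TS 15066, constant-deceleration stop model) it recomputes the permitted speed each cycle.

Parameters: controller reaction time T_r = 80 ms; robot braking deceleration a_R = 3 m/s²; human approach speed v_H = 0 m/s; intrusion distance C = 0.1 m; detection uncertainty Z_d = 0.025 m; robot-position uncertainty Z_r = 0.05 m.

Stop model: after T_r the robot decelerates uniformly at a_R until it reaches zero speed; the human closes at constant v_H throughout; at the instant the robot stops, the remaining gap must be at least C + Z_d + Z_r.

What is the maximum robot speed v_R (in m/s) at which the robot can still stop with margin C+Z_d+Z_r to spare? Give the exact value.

at the boundary: (1/6)·v² + (2/25)·v + (-39/1000) = 0
  disc = (2/25)² − 4·(1/6)·(-39/1000) = 81/2500 ; √disc = 9/50
  v_R = (−(2/25) + 9/50) / (2·(1/6)) = 3/10 m/s
check:
stop time T_s = (3/10)/3 = 0.1000 s
robot covers v_R·T_r = 0.3000·0.0800 = 0.0240 m before braking
robot covers 0.3000·0.1000 − ½·3.0000·0.1000² = 0.0150 m while stopping
human over T_r+T_s: 0.0000·(0.0800+0.1000) = 0.0000 m
C+Z_d+Z_r = 0.1000+0.0250+0.0500 = 0.1750 m
sum ≈ 0.0240+0.0150+0.0000+0.1750 ≈ 0.2140 m = S ✓

v_R_max = 3/10 m/s = 0.3000 m/s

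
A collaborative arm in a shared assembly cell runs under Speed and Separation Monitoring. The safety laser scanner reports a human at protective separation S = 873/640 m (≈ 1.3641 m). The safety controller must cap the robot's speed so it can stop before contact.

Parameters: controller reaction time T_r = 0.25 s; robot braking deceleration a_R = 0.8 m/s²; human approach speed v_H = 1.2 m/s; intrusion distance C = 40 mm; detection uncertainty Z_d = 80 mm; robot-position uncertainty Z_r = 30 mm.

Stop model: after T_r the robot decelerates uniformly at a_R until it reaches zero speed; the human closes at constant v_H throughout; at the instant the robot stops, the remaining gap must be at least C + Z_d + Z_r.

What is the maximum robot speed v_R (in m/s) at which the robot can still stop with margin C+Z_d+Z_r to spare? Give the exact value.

v_R_max = 9/20 m/s = 0.4500 m/s

at the boundary: (5/8)·v² + (7/4)·v + (-117/128) = 0
  disc = (7/4)² − 4·(5/8)·(-117/128) = 1369/256 ; √disc = 37/16
  v_R = (−(7/4) + 37/16) / (2·(5/8)) = 9/20 m/s
check:
braking lasts T_s = (9/20)/(4/5) = 0.5625 s
robot in T_r: 0.4500·0.2500 = 0.1125 m
braking distance = 0.4500²/(2·0.8000) = 0.1266 m
human closes 1.2000·0.8125 = 0.9750 m
residual clearance needed = 0.0400+0.0800+0.0300 = 0.1500 m
sum ≈ 0.1125+0.1266+0.9750+0.1500 ≈ 1.3641 m = S ✓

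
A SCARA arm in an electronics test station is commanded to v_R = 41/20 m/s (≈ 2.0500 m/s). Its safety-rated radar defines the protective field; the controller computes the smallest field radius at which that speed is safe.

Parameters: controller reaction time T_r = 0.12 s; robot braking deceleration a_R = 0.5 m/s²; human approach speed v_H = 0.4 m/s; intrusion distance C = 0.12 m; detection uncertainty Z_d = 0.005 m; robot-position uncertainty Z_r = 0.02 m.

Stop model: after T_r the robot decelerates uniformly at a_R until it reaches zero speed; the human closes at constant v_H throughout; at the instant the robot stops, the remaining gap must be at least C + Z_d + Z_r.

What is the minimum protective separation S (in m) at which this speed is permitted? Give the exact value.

S_min = 12563/2000 m = 6.2815 m

braking lasts T_s = (41/20)/(1/2) = 4.1000 s
reaction-phase robot travel = 2.0500·0.1200 = 0.2460 m
robot covers 2.0500·4.1000 − ½·0.5000·4.1000² = 4.2025 m while stopping
human over T_r+T_s: 0.4000·(0.1200+4.1000) = 1.6880 m
C+Z_d+Z_r = 0.1200+0.0050+0.0200 = 0.1450 m
S_min ≈ 0.2460+4.2025+1.6880+0.1450  ⇒  S_min = 12563/2000 m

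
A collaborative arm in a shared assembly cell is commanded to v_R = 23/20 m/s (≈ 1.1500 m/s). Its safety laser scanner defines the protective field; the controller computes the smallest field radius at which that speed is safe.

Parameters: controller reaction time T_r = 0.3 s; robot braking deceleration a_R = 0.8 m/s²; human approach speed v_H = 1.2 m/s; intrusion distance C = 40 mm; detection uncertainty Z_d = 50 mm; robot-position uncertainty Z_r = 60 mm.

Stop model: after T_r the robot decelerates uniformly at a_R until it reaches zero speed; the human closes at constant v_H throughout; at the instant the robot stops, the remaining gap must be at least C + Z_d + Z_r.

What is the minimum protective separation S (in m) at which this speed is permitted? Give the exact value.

T_s = v_R/a_R = (23/20)/(4/5) = 1.4375 s
reaction-phase robot travel = 1.1500·0.3000 = 0.3450 m
robot under decel: 1.1500²/(2·0.8000) = 0.8266 m
person approaches 1.2000·(0.3000+1.4375) = 2.0850 m
residual clearance needed = 0.0400+0.0500+0.0600 = 0.1500 m
S_min ≈ 0.3450+0.8266+2.0850+0.1500  ⇒  S_min = 10901/3200 m

S_min = 10901/3200 m = 3.4066 m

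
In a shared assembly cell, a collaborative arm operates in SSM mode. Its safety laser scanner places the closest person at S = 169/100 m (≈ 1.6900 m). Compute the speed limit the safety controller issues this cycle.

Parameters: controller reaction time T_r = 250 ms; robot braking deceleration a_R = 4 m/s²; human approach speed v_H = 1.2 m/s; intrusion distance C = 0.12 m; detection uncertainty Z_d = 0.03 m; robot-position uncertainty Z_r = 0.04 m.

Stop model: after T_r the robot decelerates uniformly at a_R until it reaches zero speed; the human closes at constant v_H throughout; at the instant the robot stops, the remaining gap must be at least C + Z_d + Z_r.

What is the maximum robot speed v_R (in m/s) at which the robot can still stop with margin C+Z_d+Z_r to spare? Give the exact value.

quadratic (1/8)·v² + (11/20)·v + (-6/5) = 0
  disc = (11/20)² − 4·(1/8)·(-6/5) = 361/400 ; √disc = 19/20
  v_R = (−(11/20) + 19/20) / (2·(1/8)) = 8/5 m/s
check:
braking lasts T_s = (8/5)/4 = 0.4000 s
robot covers v_R·T_r = 1.6000·0.2500 = 0.4000 m before braking
braking distance = 1.6000²/(2·4.0000) = 0.3200 m
human over T_r+T_s: 1.2000·(0.2500+0.4000) = 0.7800 m
margins: 0.1200+0.0300+0.0400 = 0.1900 m
sum ≈ 0.4000+0.3200+0.7800+0.1900 ≈ 1.6900 m = S ✓

v_R_max = 8/5 m/s = 1.6000 m/s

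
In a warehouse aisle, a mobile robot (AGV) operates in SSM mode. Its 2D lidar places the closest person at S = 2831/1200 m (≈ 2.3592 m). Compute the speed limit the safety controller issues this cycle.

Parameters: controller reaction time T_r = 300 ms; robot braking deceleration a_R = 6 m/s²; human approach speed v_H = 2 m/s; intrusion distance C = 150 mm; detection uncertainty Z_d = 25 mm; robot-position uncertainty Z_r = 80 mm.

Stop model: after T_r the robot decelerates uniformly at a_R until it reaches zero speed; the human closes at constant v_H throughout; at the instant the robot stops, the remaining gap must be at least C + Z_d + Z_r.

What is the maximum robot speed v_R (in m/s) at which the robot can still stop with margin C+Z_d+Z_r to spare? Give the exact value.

v_R_max = 19/10 m/s = 1.9000 m/s

at the boundary: (1/12)·v² + (19/30)·v + (-361/240) = 0
  disc = (19/30)² − 4·(1/12)·(-361/240) = 361/400 ; √disc = 19/20
  v_R = (−(19/30) + 19/20) / (2·(1/12)) = 19/10 m/s
check:
braking lasts T_s = (19/10)/6 = 0.3167 s
robot covers v_R·T_r = 1.9000·0.3000 = 0.5700 m before braking
braking distance = 1.9000²/(2·6.0000) = 0.3008 m
human closes 2.0000·0.6167 = 1.2333 m
residual clearance needed = 0.1500+0.0250+0.0800 = 0.2550 m
sum ≈ 0.5700+0.3008+1.2333+0.2550 ≈ 2.3592 m = S ✓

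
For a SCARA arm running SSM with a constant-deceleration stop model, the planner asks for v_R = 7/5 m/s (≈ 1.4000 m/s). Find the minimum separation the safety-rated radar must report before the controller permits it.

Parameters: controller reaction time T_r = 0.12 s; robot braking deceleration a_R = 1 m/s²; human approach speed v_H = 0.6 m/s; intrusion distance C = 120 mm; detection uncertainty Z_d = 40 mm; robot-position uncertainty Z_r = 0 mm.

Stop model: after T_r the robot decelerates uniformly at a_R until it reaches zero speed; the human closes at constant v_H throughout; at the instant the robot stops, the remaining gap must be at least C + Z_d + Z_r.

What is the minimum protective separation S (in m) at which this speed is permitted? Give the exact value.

stop time T_s = (7/5)/1 = 1.4000 s
robot in T_r: 1.4000·0.1200 = 0.1680 m
robot covers 1.4000·1.4000 − ½·1.0000·1.4000² = 0.9800 m while stopping
human over T_r+T_s: 0.6000·(0.1200+1.4000) = 0.9120 m
margins: 0.1200+0.0400+0.0000 = 0.1600 m
S_min ≈ 0.1680+0.9800+0.9120+0.1600  ⇒  S_min = 111/50 m

S_min = 111/50 m = 2.2200 m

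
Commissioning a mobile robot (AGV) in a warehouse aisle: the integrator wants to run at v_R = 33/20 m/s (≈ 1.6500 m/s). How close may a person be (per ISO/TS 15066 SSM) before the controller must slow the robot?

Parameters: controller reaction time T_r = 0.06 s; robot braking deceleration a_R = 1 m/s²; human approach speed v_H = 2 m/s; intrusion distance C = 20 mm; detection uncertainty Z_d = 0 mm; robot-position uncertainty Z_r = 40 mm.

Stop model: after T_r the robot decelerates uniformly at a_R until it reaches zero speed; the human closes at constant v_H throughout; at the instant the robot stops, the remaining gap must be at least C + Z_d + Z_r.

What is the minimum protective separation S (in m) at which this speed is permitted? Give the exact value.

T_s = v_R/a_R = (33/20)/1 = 1.6500 s
reaction-phase robot travel = 1.6500·0.0600 = 0.0990 m
braking distance = 1.6500²/(2·1.0000) = 1.3613 m
person approaches 2.0000·(0.0600+1.6500) = 3.4200 m
C+Z_d+Z_r = 0.0200+0.0000+0.0400 = 0.0600 m
S_min ≈ 0.0990+1.3613+3.4200+0.0600  ⇒  S_min = 19761/4000 m

S_min = 19761/4000 m = 4.9402 m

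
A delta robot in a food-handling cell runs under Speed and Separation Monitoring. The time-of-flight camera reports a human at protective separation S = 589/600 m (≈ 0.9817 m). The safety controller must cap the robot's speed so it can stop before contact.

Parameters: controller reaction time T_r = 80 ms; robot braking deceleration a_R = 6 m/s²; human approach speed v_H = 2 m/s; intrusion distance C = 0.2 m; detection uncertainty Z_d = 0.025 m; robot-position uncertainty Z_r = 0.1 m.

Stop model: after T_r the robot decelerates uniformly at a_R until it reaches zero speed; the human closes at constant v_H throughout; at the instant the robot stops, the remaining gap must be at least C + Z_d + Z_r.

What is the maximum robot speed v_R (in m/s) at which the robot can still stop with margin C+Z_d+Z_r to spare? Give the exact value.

v_R_max = 1 m/s = 1.0000 m/s

collect terms ⇒ (1/12)·v_R² + (31/75)·v_R + (-149/300) = 0
  disc = (31/75)² − 4·(1/12)·(-149/300) = 841/2500 ; √disc = 29/50
  v_R = (−(31/75) + 29/50) / (2·(1/12)) = 1 m/s
check:
stop time T_s = 1/6 = 0.1667 s
robot covers v_R·T_r = 1.0000·0.0800 = 0.0800 m before braking
robot under decel: 1.0000²/(2·6.0000) = 0.0833 m
human over T_r+T_s: 2.0000·(0.0800+0.1667) = 0.4933 m
margins: 0.2000+0.0250+0.1000 = 0.3250 m
sum ≈ 0.0800+0.0833+0.4933+0.3250 ≈ 0.9817 m = S ✓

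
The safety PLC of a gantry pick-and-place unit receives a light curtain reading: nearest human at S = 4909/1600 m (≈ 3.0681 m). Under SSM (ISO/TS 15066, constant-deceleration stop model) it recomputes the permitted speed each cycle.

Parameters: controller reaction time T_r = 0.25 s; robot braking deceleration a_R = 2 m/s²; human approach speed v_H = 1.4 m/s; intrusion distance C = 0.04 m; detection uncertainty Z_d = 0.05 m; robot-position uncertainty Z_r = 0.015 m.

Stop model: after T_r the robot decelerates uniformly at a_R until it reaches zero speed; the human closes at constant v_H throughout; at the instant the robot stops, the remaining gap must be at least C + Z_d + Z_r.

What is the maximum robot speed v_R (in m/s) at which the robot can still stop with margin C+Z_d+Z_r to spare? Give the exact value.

collect terms ⇒ (1/4)·v_R² + (19/20)·v_R + (-4181/1600) = 0
  disc = (19/20)² − 4·(1/4)·(-4181/1600) = 225/64 ; √disc = 15/8
  v_R = (−(19/20) + 15/8) / (2·(1/4)) = 37/20 m/s
check:
stop time T_s = (37/20)/2 = 0.9250 s
robot in T_r: 1.8500·0.2500 = 0.4625 m
robot covers 1.8500·0.9250 − ½·2.0000·0.9250² = 0.8556 m while stopping
person approaches 1.4000·(0.2500+0.9250) = 1.6450 m
margins: 0.0400+0.0500+0.0150 = 0.1050 m
sum ≈ 0.4625+0.8556+1.6450+0.1050 ≈ 3.0681 m = S ✓

v_R_max = 37/20 m/s = 1.8500 m/s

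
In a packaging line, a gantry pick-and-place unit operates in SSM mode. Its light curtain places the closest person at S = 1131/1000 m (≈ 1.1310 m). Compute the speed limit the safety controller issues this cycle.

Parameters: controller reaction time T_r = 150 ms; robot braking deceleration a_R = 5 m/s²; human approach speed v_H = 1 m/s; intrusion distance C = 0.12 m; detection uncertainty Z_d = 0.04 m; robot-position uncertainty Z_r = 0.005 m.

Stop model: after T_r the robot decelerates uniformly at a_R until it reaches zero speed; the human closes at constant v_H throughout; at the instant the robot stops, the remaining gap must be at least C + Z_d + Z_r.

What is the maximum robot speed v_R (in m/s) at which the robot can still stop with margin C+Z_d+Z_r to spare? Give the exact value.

v_R_max = 8/5 m/s = 1.6000 m/s

at the boundary: (1/10)·v² + (7/20)·v + (-102/125) = 0
  disc = (7/20)² − 4·(1/10)·(-102/125) = 4489/10000 ; √disc = 67/100
  v_R = (−(7/20) + 67/100) / (2·(1/10)) = 8/5 m/s
check:
stop time T_s = (8/5)/5 = 0.3200 s
robot in T_r: 1.6000·0.1500 = 0.2400 m
braking distance = 1.6000²/(2·5.0000) = 0.2560 m
human closes 1.0000·0.4700 = 0.4700 m
margins: 0.1200+0.0400+0.0050 = 0.1650 m
sum ≈ 0.2400+0.2560+0.4700+0.1650 ≈ 1.1310 m = S ✓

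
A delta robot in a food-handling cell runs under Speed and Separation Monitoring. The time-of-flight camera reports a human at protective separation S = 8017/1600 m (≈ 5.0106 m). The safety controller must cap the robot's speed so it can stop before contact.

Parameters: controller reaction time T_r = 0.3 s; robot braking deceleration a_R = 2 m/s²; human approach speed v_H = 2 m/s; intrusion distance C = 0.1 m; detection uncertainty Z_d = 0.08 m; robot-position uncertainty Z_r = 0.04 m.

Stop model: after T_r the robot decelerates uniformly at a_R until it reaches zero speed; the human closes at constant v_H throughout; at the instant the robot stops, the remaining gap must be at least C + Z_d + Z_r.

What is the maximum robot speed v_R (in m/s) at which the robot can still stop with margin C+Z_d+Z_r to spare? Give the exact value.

at the boundary: (1/4)·v² + (13/10)·v + (-1341/320) = 0
  disc = (13/10)² − 4·(1/4)·(-1341/320) = 9409/1600 ; √disc = 97/40
  v_R = (−(13/10) + 97/40) / (2·(1/4)) = 9/4 m/s
check:
stop time T_s = (9/4)/2 = 1.1250 s
robot covers v_R·T_r = 2.2500·0.3000 = 0.6750 m before braking
braking distance = 2.2500²/(2·2.0000) = 1.2656 m
human closes 2.0000·1.4250 = 2.8500 m
margins: 0.1000+0.0800+0.0400 = 0.2200 m
sum ≈ 0.6750+1.2656+2.8500+0.2200 ≈ 5.0106 m = S ✓

v_R_max = 9/4 m/s = 2.2500 m/s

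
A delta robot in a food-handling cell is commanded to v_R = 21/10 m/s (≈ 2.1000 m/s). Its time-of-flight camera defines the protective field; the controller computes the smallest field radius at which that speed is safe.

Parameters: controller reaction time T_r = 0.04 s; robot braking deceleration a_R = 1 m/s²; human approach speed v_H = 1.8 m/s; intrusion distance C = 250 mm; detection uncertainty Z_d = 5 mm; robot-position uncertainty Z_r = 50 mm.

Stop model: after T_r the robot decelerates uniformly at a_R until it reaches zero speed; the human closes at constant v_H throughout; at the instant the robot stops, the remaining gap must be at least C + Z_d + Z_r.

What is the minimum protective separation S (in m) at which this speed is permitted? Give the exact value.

braking lasts T_s = (21/10)/1 = 2.1000 s
reaction-phase robot travel = 2.1000·0.0400 = 0.0840 m
robot under decel: 2.1000²/(2·1.0000) = 2.2050 m
person approaches 1.8000·(0.0400+2.1000) = 3.8520 m
C+Z_d+Z_r = 0.2500+0.0050+0.0500 = 0.3050 m
S_min ≈ 0.0840+2.2050+3.8520+0.3050  ⇒  S_min = 3223/500 m

S_min = 3223/500 m = 6.4460 m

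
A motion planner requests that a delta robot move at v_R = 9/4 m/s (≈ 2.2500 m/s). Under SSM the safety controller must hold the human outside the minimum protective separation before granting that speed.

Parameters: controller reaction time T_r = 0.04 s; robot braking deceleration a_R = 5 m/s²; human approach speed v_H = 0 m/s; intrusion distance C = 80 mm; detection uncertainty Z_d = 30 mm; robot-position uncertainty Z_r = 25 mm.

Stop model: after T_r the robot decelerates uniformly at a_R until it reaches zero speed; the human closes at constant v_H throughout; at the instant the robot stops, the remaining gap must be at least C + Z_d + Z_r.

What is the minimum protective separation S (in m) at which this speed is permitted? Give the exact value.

T_s = v_R/a_R = (9/4)/5 = 0.4500 s
reaction-phase robot travel = 2.2500·0.0400 = 0.0900 m
braking distance = 2.2500²/(2·5.0000) = 0.5062 m
person approaches 0.0000·(0.0400+0.4500) = 0.0000 m
margins: 0.0800+0.0300+0.0250 = 0.1350 m
S_min ≈ 0.0900+0.5062+0.0000+0.1350  ⇒  S_min = 117/160 m

S_min = 117/160 m = 0.7312 m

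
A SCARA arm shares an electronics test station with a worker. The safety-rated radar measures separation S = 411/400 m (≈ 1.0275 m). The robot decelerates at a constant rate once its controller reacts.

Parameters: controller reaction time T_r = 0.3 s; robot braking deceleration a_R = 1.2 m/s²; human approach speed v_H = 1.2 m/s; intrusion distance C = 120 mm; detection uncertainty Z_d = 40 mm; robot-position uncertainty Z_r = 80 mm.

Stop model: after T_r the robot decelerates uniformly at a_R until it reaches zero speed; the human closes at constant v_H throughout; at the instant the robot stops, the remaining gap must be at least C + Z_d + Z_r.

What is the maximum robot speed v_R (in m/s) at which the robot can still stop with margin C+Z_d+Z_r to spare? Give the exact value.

at the boundary: (5/12)·v² + (13/10)·v + (-171/400) = 0
  disc = (13/10)² − 4·(5/12)·(-171/400) = 961/400 ; √disc = 31/20
  v_R = (−(13/10) + 31/20) / (2·(5/12)) = 3/10 m/s
check:
stop time T_s = (3/10)/(6/5) = 0.2500 s
robot in T_r: 0.3000·0.3000 = 0.0900 m
robot under decel: 0.3000²/(2·1.2000) = 0.0375 m
human closes 1.2000·0.5500 = 0.6600 m
residual clearance needed = 0.1200+0.0400+0.0800 = 0.2400 m
sum ≈ 0.0900+0.0375+0.6600+0.2400 ≈ 1.0275 m = S ✓

v_R_max = 3/10 m/s = 0.3000 m/s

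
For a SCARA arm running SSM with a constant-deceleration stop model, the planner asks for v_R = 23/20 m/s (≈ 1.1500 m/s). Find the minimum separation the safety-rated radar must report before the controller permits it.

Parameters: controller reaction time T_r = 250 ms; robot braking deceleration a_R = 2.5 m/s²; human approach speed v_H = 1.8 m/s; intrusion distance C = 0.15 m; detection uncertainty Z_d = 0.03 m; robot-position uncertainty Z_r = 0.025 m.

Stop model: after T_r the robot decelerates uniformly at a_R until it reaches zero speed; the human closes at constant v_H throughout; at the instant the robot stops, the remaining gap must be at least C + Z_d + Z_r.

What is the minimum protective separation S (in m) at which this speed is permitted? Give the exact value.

T_s = v_R/a_R = (23/20)/(5/2) = 0.4600 s
reaction-phase robot travel = 1.1500·0.2500 = 0.2875 m
robot under decel: 1.1500²/(2·2.5000) = 0.2645 m
human over T_r+T_s: 1.8000·(0.2500+0.4600) = 1.2780 m
margins: 0.1500+0.0300+0.0250 = 0.2050 m
S_min ≈ 0.2875+0.2645+1.2780+0.2050  ⇒  S_min = 407/200 m

S_min = 407/200 m = 2.0350 m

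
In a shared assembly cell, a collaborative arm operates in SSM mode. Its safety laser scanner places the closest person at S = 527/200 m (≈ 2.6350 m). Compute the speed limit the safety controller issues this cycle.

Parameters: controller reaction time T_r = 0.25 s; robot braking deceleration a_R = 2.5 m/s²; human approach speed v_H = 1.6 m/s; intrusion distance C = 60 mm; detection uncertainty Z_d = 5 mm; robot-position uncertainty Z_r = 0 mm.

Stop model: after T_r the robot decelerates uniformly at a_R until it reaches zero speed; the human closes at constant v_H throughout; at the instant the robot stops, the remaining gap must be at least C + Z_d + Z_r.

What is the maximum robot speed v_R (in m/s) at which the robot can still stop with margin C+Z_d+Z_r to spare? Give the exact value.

collect terms ⇒ (1/5)·v_R² + (89/100)·v_R + (-217/100) = 0
  disc = (89/100)² − 4·(1/5)·(-217/100) = 25281/10000 ; √disc = 159/100
  v_R = (−(89/100) + 159/100) / (2·(1/5)) = 7/4 m/s
check:
stop time T_s = (7/4)/(5/2) = 0.7000 s
robot covers v_R·T_r = 1.7500·0.2500 = 0.4375 m before braking
robot under decel: 1.7500²/(2·2.5000) = 0.6125 m
person approaches 1.6000·(0.2500+0.7000) = 1.5200 m
residual clearance needed = 0.0600+0.0050+0.0000 = 0.0650 m
sum ≈ 0.4375+0.6125+1.5200+0.0650 ≈ 2.6350 m = S ✓

v_R_max = 7/4 m/s = 1.7500 m/s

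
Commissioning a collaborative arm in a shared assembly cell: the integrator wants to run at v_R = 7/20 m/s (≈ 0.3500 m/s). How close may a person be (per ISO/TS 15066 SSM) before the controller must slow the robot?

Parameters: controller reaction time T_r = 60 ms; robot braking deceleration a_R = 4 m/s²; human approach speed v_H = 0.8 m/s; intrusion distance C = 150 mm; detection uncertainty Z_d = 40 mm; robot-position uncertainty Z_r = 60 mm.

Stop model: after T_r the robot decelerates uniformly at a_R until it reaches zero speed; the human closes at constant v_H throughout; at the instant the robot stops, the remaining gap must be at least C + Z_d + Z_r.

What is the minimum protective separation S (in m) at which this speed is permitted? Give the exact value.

braking lasts T_s = (7/20)/4 = 0.0875 s
robot in T_r: 0.3500·0.0600 = 0.0210 m
braking distance = 0.3500²/(2·4.0000) = 0.0153 m
human closes 0.8000·0.1475 = 0.1180 m
margins: 0.1500+0.0400+0.0600 = 0.2500 m
S_min ≈ 0.0210+0.0153+0.1180+0.2500  ⇒  S_min = 6469/16000 m

S_min = 6469/16000 m = 0.4043 m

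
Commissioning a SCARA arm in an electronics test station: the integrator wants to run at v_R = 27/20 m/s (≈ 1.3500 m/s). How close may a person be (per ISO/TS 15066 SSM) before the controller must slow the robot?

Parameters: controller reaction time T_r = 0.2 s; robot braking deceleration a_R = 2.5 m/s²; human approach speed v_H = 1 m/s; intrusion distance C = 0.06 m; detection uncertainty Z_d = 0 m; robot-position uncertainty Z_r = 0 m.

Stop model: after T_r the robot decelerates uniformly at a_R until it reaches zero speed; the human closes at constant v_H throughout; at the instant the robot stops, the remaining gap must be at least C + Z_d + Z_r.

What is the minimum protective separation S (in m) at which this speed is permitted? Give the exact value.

S_min = 2869/2000 m = 1.4345 m

stop time T_s = (27/20)/(5/2) = 0.5400 s
robot covers v_R·T_r = 1.3500·0.2000 = 0.2700 m before braking
robot under decel: 1.3500²/(2·2.5000) = 0.3645 m
person approaches 1.0000·(0.2000+0.5400) = 0.7400 m
C+Z_d+Z_r = 0.0600+0.0000+0.0000 = 0.0600 m
S_min ≈ 0.2700+0.3645+0.7400+0.0600  ⇒  S_min = 2869/2000 m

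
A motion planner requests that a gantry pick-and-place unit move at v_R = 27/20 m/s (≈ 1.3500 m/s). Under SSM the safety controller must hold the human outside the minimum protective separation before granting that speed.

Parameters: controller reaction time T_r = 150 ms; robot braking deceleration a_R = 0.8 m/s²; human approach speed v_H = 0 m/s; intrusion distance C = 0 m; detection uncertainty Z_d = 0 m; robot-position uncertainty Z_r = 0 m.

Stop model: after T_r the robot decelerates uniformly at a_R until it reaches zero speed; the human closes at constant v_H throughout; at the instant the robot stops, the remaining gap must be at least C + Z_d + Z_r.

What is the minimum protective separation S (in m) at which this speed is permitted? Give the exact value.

S_min = 4293/3200 m = 1.3416 m

T_s = v_R/a_R = (27/20)/(4/5) = 1.6875 s
robot in T_r: 1.3500·0.1500 = 0.2025 m
braking distance = 1.3500²/(2·0.8000) = 1.1391 m
person approaches 0.0000·(0.1500+1.6875) = 0.0000 m
margins: 0.0000+0.0000+0.0000 = 0.0000 m
S_min ≈ 0.2025+1.1391+0.0000+0.0000  ⇒  S_min = 4293/3200 m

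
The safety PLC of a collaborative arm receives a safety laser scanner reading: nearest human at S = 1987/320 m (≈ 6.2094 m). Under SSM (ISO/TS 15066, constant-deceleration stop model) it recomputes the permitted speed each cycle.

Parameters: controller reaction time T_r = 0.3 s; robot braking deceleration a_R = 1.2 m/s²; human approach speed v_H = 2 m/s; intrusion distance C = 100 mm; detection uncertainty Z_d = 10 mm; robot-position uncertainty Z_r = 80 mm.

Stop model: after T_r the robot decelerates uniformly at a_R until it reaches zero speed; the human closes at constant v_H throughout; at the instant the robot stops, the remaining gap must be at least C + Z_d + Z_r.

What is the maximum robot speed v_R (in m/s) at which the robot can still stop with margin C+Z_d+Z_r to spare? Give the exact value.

v_R_max = 39/20 m/s = 1.9500 m/s

quadratic (5/12)·v² + (59/30)·v + (-8671/1600) = 0
  disc = (59/30)² − 4·(5/12)·(-8671/1600) = 185761/14400 ; √disc = 431/120
  v_R = (−(59/30) + 431/120) / (2·(5/12)) = 39/20 m/s
check:
stop time T_s = (39/20)/(6/5) = 1.6250 s
robot covers v_R·T_r = 1.9500·0.3000 = 0.5850 m before braking
robot under decel: 1.9500²/(2·1.2000) = 1.5844 m
person approaches 2.0000·(0.3000+1.6250) = 3.8500 m
residual clearance needed = 0.1000+0.0100+0.0800 = 0.1900 m
sum ≈ 0.5850+1.5844+3.8500+0.1900 ≈ 6.2094 m = S ✓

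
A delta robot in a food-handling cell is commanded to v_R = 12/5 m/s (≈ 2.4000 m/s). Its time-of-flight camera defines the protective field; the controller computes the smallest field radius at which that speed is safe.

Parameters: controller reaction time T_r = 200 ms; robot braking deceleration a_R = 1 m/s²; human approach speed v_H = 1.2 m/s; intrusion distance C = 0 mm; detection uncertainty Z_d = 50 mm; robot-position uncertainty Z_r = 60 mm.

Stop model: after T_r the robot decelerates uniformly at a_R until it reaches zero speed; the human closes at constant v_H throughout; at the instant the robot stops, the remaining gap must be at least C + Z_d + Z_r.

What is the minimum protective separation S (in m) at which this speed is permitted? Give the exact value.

S_min = 659/100 m = 6.5900 m

T_s = v_R/a_R = (12/5)/1 = 2.4000 s
robot covers v_R·T_r = 2.4000·0.2000 = 0.4800 m before braking
robot under decel: 2.4000²/(2·1.0000) = 2.8800 m
person approaches 1.2000·(0.2000+2.4000) = 3.1200 m
residual clearance needed = 0.0000+0.0500+0.0600 = 0.1100 m
S_min ≈ 0.4800+2.8800+3.1200+0.1100  ⇒  S_min = 659/100 m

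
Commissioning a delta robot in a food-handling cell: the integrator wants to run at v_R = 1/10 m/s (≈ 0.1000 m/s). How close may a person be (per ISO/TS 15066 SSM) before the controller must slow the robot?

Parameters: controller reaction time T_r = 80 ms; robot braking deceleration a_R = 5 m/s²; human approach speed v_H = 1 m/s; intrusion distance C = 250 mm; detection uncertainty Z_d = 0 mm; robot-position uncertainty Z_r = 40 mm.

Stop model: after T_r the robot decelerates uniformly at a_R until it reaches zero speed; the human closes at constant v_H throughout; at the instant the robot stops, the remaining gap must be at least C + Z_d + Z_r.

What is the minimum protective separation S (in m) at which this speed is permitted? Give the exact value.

stop time T_s = (1/10)/5 = 0.0200 s
robot covers v_R·T_r = 0.1000·0.0800 = 0.0080 m before braking
robot covers 0.1000·0.0200 − ½·5.0000·0.0200² = 0.0010 m while stopping
person approaches 1.0000·(0.0800+0.0200) = 0.1000 m
margins: 0.2500+0.0000+0.0400 = 0.2900 m
S_min ≈ 0.0080+0.0010+0.1000+0.2900  ⇒  S_min = 399/1000 m

S_min = 399/1000 m = 0.3990 m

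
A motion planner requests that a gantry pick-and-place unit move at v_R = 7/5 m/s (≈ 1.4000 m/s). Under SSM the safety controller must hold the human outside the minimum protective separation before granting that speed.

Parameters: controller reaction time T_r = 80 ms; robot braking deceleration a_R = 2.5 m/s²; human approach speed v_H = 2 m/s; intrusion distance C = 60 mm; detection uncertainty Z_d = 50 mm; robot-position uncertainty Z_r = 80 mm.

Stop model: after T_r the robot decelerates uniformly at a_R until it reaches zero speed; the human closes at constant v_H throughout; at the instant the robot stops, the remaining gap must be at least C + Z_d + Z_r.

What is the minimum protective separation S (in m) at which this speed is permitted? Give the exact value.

S_min = 987/500 m = 1.9740 m

T_s = v_R/a_R = (7/5)/(5/2) = 0.5600 s
robot in T_r: 1.4000·0.0800 = 0.1120 m
robot covers 1.4000·0.5600 − ½·2.5000·0.5600² = 0.3920 m while stopping
human over T_r+T_s: 2.0000·(0.0800+0.5600) = 1.2800 m
residual clearance needed = 0.0600+0.0500+0.0800 = 0.1900 m
S_min ≈ 0.1120+0.3920+1.2800+0.1900  ⇒  S_min = 987/500 m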